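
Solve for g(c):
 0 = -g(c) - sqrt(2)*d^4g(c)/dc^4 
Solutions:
 g(c) = (C1*sin(2^(3/8)*c/2) + C2*cos(2^(3/8)*c/2))*exp(-2^(3/8)*c/2) + (C3*sin(2^(3/8)*c/2) + C4*cos(2^(3/8)*c/2))*exp(2^(3/8)*c/2)


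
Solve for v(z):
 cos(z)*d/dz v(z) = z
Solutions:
 v(z) = C1 + Integral(z/cos(z), z)


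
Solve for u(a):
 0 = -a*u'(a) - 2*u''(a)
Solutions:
 u(a) = C1 + C2*erf(a/2)


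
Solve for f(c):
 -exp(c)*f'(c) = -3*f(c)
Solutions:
 f(c) = C1*exp(-3*exp(-c))


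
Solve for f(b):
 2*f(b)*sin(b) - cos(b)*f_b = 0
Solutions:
 f(b) = C1/cos(b)^2


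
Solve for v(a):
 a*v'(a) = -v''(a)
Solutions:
 v(a) = C1 + C2*erf(sqrt(2)*a/2)


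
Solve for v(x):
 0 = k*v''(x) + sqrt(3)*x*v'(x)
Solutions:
 v(x) = C1 + C2*sqrt(k)*erf(sqrt(2)*3^(1/4)*x*sqrt(1/k)/2)


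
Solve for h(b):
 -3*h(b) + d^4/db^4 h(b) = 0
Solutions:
 h(b) = C1*exp(-3^(1/4)*b) + C2*exp(3^(1/4)*b) + C3*sin(3^(1/4)*b) + C4*cos(3^(1/4)*b)


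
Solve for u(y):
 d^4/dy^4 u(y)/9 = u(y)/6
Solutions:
 u(y) = C1*exp(-2^(3/4)*3^(1/4)*y/2) + C2*exp(2^(3/4)*3^(1/4)*y/2) + C3*sin(2^(3/4)*3^(1/4)*y/2) + C4*cos(2^(3/4)*3^(1/4)*y/2)


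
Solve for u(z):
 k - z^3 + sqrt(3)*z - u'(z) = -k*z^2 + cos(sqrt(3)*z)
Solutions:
 u(z) = C1 + k*z^3/3 + k*z - z^4/4 + sqrt(3)*z^2/2 - sqrt(3)*sin(sqrt(3)*z)/3


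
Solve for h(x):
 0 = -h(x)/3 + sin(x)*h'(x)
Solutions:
 h(x) = C1*(cos(x) - 1)^(1/6)/(cos(x) + 1)^(1/6)


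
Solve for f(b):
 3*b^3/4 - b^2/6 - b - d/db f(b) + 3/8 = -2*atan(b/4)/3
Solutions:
 f(b) = C1 + 3*b^4/16 - b^3/18 - b^2/2 + 2*b*atan(b/4)/3 + 3*b/8 - 4*log(b^2 + 16)/3


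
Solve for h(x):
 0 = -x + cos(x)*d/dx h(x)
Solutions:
 h(x) = C1 + Integral(x/cos(x), x)


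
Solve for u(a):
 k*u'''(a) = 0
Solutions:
 u(a) = C1 + C2*a + C3*a^2


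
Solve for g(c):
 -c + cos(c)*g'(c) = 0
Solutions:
 g(c) = C1 + Integral(c/cos(c), c)


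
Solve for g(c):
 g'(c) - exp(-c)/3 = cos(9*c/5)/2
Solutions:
 g(c) = C1 + 5*sin(9*c/5)/18 - exp(-c)/3


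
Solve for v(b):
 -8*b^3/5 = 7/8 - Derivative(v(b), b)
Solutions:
 v(b) = C1 + 2*b^4/5 + 7*b/8


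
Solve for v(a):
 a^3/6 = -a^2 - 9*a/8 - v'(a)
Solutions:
 v(a) = C1 - a^4/24 - a^3/3 - 9*a^2/16


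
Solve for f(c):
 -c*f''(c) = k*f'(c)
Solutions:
 f(c) = C1 + c^(1 - re(k))*(C2*sin(log(c)*Abs(im(k))) + C3*cos(log(c)*im(k)))


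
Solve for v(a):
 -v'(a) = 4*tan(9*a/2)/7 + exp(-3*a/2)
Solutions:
 v(a) = C1 - 4*log(tan(9*a/2)^2 + 1)/63 + 2*exp(-3*a/2)/3


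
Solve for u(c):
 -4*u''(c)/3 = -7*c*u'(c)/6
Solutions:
 u(c) = C1 + C2*erfi(sqrt(7)*c/4)


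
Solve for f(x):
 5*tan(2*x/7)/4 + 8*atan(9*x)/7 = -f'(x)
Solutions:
 f(x) = C1 - 8*x*atan(9*x)/7 + 4*log(81*x^2 + 1)/63 + 35*log(cos(2*x/7))/8


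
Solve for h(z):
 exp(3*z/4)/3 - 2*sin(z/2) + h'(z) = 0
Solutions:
 h(z) = C1 - 4*exp(3*z/4)/9 - 4*cos(z/2)


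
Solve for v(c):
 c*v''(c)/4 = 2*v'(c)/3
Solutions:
 v(c) = C1 + C2*c^(11/3)


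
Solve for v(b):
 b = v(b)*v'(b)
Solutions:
 v(b) = -sqrt(C1 + b^2)
 v(b) = sqrt(C1 + b^2)


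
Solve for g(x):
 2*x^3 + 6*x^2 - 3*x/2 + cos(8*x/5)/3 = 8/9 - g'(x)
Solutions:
 g(x) = C1 - x^4/2 - 2*x^3 + 3*x^2/4 + 8*x/9 - 5*sin(8*x/5)/24


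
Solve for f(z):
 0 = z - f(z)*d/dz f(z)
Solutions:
 f(z) = -sqrt(C1 + z^2)
 f(z) = sqrt(C1 + z^2)


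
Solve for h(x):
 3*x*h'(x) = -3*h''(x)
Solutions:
 h(x) = C1 + C2*erf(sqrt(2)*x/2)


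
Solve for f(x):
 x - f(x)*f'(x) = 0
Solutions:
 f(x) = -sqrt(C1 + x^2)
 f(x) = sqrt(C1 + x^2)


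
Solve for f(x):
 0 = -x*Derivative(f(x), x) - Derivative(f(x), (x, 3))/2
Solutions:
 f(x) = C1 + Integral(C2*airyai(-2^(1/3)*x) + C3*airybi(-2^(1/3)*x), x)


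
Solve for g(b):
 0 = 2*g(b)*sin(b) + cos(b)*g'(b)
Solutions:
 g(b) = C1*cos(b)^2


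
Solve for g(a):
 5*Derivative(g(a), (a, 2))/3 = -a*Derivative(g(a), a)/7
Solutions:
 g(a) = C1 + C2*erf(sqrt(210)*a/70)


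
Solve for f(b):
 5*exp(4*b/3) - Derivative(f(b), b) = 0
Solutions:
 f(b) = C1 + 15*exp(4*b/3)/4


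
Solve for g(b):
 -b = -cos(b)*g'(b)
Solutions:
 g(b) = C1 + Integral(b/cos(b), b)


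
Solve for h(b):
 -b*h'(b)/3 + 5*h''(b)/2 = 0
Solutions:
 h(b) = C1 + C2*erfi(sqrt(15)*b/15)


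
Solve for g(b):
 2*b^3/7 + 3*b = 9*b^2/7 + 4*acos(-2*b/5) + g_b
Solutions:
 g(b) = C1 + b^4/14 - 3*b^3/7 + 3*b^2/2 - 4*b*acos(-2*b/5) - 2*sqrt(25 - 4*b^2)


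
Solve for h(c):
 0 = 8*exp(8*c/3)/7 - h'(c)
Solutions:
 h(c) = C1 + 3*exp(8*c/3)/7


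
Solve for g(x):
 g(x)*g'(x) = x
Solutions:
 g(x) = -sqrt(C1 + x^2)
 g(x) = sqrt(C1 + x^2)


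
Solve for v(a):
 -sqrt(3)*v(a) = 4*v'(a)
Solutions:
 v(a) = C1*exp(-sqrt(3)*a/4)


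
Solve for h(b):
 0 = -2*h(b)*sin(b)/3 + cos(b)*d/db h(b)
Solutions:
 h(b) = C1/cos(b)^(2/3)


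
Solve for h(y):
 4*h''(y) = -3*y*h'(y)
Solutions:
 h(y) = C1 + C2*erf(sqrt(6)*y/4)


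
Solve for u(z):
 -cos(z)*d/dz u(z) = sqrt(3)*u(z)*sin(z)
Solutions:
 u(z) = C1*cos(z)^(sqrt(3))


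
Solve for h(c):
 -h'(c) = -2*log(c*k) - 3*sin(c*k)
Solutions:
 h(c) = C1 + 2*c*log(c*k) - 2*c + 3*Piecewise((-cos(c*k)/k, Ne(k, 0)), (0, True))


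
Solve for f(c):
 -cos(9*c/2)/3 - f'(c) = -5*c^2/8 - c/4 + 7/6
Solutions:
 f(c) = C1 + 5*c^3/24 + c^2/8 - 7*c/6 - 2*sin(9*c/2)/27


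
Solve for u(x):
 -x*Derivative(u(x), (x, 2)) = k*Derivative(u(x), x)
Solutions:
 u(x) = C1 + x^(1 - re(k))*(C2*sin(log(x)*Abs(im(k))) + C3*cos(log(x)*im(k)))


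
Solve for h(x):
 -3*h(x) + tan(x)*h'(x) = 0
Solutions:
 h(x) = C1*sin(x)^3


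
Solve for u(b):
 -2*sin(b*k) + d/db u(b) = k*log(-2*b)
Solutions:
 u(b) = C1 + b*k*(log(-b) - 1) + b*k*log(2) + 2*Piecewise((-cos(b*k)/k, Ne(k, 0)), (0, True))


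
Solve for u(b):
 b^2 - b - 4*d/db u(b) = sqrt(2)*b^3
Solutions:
 u(b) = C1 - sqrt(2)*b^4/16 + b^3/12 - b^2/8


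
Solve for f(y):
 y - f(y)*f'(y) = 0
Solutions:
 f(y) = -sqrt(C1 + y^2)
 f(y) = sqrt(C1 + y^2)


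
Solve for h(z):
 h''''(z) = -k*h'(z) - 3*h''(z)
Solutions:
 h(z) = C1 + C2*exp(2^(1/3)*z*(-2^(1/3)*(k + sqrt(k^2 + 4))^(1/3)/2 + (k + sqrt(k^2 + 4))^(-1/3))) + C3*exp(2^(1/3)*z*(2^(1/3)*(k + sqrt(k^2 + 4))^(1/3)/4 - 2^(1/3)*sqrt(3)*I*(k + sqrt(k^2 + 4))^(1/3)/4 + 2/((-1 + sqrt(3)*I)*(k + sqrt(k^2 + 4))^(1/3)))) + C4*exp(2^(1/3)*z*(2^(1/3)*(k + sqrt(k^2 + 4))^(1/3)/4 + 2^(1/3)*sqrt(3)*I*(k + sqrt(k^2 + 4))^(1/3)/4 - 2/((1 + sqrt(3)*I)*(k + sqrt(k^2 + 4))^(1/3))))


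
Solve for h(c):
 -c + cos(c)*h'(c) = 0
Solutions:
 h(c) = C1 + Integral(c/cos(c), c)


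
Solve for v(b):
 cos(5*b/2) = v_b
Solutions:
 v(b) = C1 + 2*sin(5*b/2)/5


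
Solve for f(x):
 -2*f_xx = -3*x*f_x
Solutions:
 f(x) = C1 + C2*erfi(sqrt(3)*x/2)


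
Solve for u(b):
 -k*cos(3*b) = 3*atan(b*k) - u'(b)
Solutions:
 u(b) = C1 + k*sin(3*b)/3 + 3*Piecewise((b*atan(b*k) - log(b^2*k^2 + 1)/(2*k), Ne(k, 0)), (0, True))


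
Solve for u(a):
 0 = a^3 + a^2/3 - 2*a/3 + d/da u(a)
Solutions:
 u(a) = C1 - a^4/4 - a^3/9 + a^2/3


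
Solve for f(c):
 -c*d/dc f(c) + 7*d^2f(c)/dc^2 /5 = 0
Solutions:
 f(c) = C1 + C2*erfi(sqrt(70)*c/14)


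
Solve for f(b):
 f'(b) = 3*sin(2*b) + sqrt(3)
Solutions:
 f(b) = C1 + sqrt(3)*b - 3*cos(2*b)/2


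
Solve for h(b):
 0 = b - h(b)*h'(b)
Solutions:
 h(b) = -sqrt(C1 + b^2)
 h(b) = sqrt(C1 + b^2)


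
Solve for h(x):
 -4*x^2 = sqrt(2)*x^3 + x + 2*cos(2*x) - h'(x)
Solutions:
 h(x) = C1 + sqrt(2)*x^4/4 + 4*x^3/3 + x^2/2 + sin(2*x)


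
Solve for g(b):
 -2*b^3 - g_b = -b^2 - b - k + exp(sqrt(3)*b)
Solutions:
 g(b) = C1 - b^4/2 + b^3/3 + b^2/2 + b*k - sqrt(3)*exp(sqrt(3)*b)/3


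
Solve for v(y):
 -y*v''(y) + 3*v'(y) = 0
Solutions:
 v(y) = C1 + C2*y^4


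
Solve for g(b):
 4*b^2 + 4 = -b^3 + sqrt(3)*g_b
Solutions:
 g(b) = C1 + sqrt(3)*b^4/12 + 4*sqrt(3)*b^3/9 + 4*sqrt(3)*b/3


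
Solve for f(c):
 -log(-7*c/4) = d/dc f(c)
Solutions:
 f(c) = C1 - c*log(-c) + c*(-log(7) + 1 + 2*log(2))


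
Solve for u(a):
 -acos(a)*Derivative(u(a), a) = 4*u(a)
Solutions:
 u(a) = C1*exp(-4*Integral(1/acos(a), a))


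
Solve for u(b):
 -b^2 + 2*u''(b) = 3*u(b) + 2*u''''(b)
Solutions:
 u(b) = -b^2/3 + (C1*sin(2^(3/4)*3^(1/4)*b*sin(atan(sqrt(5))/2)/2) + C2*cos(2^(3/4)*3^(1/4)*b*sin(atan(sqrt(5))/2)/2))*exp(-2^(3/4)*3^(1/4)*b*cos(atan(sqrt(5))/2)/2) + (C3*sin(2^(3/4)*3^(1/4)*b*sin(atan(sqrt(5))/2)/2) + C4*cos(2^(3/4)*3^(1/4)*b*sin(atan(sqrt(5))/2)/2))*exp(2^(3/4)*3^(1/4)*b*cos(atan(sqrt(5))/2)/2) - 4/9


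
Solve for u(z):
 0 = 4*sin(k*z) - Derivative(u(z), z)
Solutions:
 u(z) = C1 - 4*cos(k*z)/k


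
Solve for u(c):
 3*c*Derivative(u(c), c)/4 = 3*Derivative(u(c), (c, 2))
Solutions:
 u(c) = C1 + C2*erfi(sqrt(2)*c/4)


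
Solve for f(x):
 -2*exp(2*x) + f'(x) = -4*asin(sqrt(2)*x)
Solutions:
 f(x) = C1 - 4*x*asin(sqrt(2)*x) - 2*sqrt(2)*sqrt(1 - 2*x^2) + exp(2*x)


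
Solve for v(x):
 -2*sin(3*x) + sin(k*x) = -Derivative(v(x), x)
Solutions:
 v(x) = C1 - 2*cos(3*x)/3 + cos(k*x)/k


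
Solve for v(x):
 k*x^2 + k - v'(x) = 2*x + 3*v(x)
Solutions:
 v(x) = C1*exp(-3*x) + k*x^2/3 - 2*k*x/9 + 11*k/27 - 2*x/3 + 2/9


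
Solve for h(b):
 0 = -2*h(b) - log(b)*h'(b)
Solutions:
 h(b) = C1*exp(-2*li(b))


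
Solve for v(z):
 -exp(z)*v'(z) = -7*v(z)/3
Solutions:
 v(z) = C1*exp(-7*exp(-z)/3)


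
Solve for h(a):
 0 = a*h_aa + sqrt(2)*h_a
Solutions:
 h(a) = C1 + C2*a^(1 - sqrt(2))


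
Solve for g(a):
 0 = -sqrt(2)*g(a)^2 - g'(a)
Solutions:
 g(a) = 1/(C1 + sqrt(2)*a)


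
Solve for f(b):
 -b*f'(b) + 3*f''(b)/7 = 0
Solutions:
 f(b) = C1 + C2*erfi(sqrt(42)*b/6)


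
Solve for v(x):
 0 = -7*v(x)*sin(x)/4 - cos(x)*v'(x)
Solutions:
 v(x) = C1*cos(x)^(7/4)


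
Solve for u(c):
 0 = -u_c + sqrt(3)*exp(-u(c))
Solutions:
 u(c) = log(C1 + sqrt(3)*c)


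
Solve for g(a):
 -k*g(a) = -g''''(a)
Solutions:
 g(a) = C1*exp(-a*k^(1/4)) + C2*exp(a*k^(1/4)) + C3*exp(-I*a*k^(1/4)) + C4*exp(I*a*k^(1/4))


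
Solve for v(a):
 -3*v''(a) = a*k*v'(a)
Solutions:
 v(a) = Piecewise((-sqrt(6)*sqrt(pi)*C1*erf(sqrt(6)*a*sqrt(k)/6)/(2*sqrt(k)) - C2, (k > 0) | (k < 0)), (-C1*a - C2, True))


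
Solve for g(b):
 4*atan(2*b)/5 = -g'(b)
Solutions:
 g(b) = C1 - 4*b*atan(2*b)/5 + log(4*b^2 + 1)/5


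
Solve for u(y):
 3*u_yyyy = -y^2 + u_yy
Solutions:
 u(y) = C1 + C2*y + C3*exp(-sqrt(3)*y/3) + C4*exp(sqrt(3)*y/3) + y^4/12 + 3*y^2


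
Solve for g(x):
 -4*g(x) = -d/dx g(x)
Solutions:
 g(x) = C1*exp(4*x)


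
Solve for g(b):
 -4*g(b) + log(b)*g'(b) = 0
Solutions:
 g(b) = C1*exp(4*li(b))


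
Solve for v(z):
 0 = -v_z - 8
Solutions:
 v(z) = C1 - 8*z


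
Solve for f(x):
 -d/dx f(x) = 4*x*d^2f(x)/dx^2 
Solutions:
 f(x) = C1 + C2*x^(3/4)


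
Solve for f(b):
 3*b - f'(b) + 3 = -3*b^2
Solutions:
 f(b) = C1 + b^3 + 3*b^2/2 + 3*b


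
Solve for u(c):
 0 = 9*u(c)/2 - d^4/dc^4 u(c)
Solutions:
 u(c) = C1*exp(-2^(3/4)*sqrt(3)*c/2) + C2*exp(2^(3/4)*sqrt(3)*c/2) + C3*sin(2^(3/4)*sqrt(3)*c/2) + C4*cos(2^(3/4)*sqrt(3)*c/2)


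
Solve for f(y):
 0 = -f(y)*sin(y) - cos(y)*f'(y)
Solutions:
 f(y) = C1*cos(y)


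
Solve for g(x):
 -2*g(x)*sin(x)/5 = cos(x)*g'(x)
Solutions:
 g(x) = C1*cos(x)^(2/5)


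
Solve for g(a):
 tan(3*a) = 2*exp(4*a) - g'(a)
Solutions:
 g(a) = C1 + exp(4*a)/2 + log(cos(3*a))/3


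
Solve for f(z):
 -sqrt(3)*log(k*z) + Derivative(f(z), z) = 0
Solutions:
 f(z) = C1 + sqrt(3)*z*log(k*z) - sqrt(3)*z


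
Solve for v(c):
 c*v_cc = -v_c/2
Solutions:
 v(c) = C1 + C2*sqrt(c)


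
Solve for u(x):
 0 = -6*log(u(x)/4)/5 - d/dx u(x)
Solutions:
 -5*Integral(1/(-log(_y) + 2*log(2)), (_y, u(x)))/6 = C1 - x


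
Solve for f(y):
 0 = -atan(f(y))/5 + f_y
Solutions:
 Integral(1/atan(_y), (_y, f(y))) = C1 + y/5


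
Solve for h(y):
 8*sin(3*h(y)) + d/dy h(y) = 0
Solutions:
 h(y) = -acos((-C1 - exp(48*y))/(C1 - exp(48*y)))/3 + 2*pi/3
 h(y) = acos((-C1 - exp(48*y))/(C1 - exp(48*y)))/3


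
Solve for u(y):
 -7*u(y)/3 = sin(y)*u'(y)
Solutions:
 u(y) = C1*(cos(y) + 1)^(7/6)/(cos(y) - 1)^(7/6)


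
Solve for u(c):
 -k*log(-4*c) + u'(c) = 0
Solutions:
 u(c) = C1 + c*k*log(-c) + c*k*(-1 + 2*log(2))


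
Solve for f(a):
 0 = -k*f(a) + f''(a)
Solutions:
 f(a) = C1*exp(-a*sqrt(k)) + C2*exp(a*sqrt(k))


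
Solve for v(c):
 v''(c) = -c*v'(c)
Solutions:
 v(c) = C1 + C2*erf(sqrt(2)*c/2)


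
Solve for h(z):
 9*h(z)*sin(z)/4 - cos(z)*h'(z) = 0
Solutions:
 h(z) = C1/cos(z)^(9/4)


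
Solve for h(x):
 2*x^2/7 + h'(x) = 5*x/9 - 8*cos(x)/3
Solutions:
 h(x) = C1 - 2*x^3/21 + 5*x^2/18 - 8*sin(x)/3


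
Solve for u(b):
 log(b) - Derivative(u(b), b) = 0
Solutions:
 u(b) = C1 + b*log(b) - b


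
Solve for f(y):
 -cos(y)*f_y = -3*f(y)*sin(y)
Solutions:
 f(y) = C1/cos(y)^3


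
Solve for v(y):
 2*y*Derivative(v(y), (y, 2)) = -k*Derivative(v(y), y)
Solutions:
 v(y) = C1 + y^(1 - re(k)/2)*(C2*sin(log(y)*Abs(im(k))/2) + C3*cos(log(y)*im(k)/2))


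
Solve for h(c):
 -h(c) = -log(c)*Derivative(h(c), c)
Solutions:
 h(c) = C1*exp(li(c))


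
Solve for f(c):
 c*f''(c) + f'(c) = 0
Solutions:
 f(c) = C1 + C2*log(c)


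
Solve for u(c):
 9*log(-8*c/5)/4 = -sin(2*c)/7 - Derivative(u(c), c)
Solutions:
 u(c) = C1 - 9*c*log(-c)/4 - 7*c*log(2) + c*log(10)/4 + 9*c/4 + 2*c*log(5) + cos(2*c)/14


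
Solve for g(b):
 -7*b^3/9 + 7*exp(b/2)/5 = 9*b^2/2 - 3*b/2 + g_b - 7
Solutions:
 g(b) = C1 - 7*b^4/36 - 3*b^3/2 + 3*b^2/4 + 7*b + 14*exp(b/2)/5


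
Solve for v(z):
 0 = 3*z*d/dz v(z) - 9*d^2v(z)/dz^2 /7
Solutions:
 v(z) = C1 + C2*erfi(sqrt(42)*z/6)


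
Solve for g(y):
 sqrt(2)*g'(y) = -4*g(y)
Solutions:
 g(y) = C1*exp(-2*sqrt(2)*y)


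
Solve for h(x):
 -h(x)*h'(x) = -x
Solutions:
 h(x) = -sqrt(C1 + x^2)
 h(x) = sqrt(C1 + x^2)


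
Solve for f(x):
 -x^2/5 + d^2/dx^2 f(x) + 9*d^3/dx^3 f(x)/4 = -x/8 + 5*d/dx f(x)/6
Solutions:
 f(x) = C1 + C2*exp(x*(-2 + sqrt(34))/9) + C3*exp(-x*(2 + sqrt(34))/9) - 2*x^3/25 - 213*x^2/1000 - 2259*x/1250


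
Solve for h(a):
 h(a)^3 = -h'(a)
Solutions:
 h(a) = -sqrt(2)*sqrt(-1/(C1 - a))/2
 h(a) = sqrt(2)*sqrt(-1/(C1 - a))/2


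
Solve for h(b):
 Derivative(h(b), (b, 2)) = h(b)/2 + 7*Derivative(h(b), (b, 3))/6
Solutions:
 h(b) = C1*exp(b*(8*2^(1/3)/(7*sqrt(345) + 131)^(1/3) + 8 + 2^(2/3)*(7*sqrt(345) + 131)^(1/3))/28)*sin(2^(1/3)*sqrt(3)*b*(-2^(1/3)*(7*sqrt(345) + 131)^(1/3) + 8/(7*sqrt(345) + 131)^(1/3))/28) + C2*exp(b*(8*2^(1/3)/(7*sqrt(345) + 131)^(1/3) + 8 + 2^(2/3)*(7*sqrt(345) + 131)^(1/3))/28)*cos(2^(1/3)*sqrt(3)*b*(-2^(1/3)*(7*sqrt(345) + 131)^(1/3) + 8/(7*sqrt(345) + 131)^(1/3))/28) + C3*exp(b*(-2^(2/3)*(7*sqrt(345) + 131)^(1/3) - 8*2^(1/3)/(7*sqrt(345) + 131)^(1/3) + 4)/14)


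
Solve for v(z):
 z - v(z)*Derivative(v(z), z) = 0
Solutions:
 v(z) = -sqrt(C1 + z^2)
 v(z) = sqrt(C1 + z^2)


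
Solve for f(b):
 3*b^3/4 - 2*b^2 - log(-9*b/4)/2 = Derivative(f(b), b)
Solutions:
 f(b) = C1 + 3*b^4/16 - 2*b^3/3 - b*log(-b)/2 + b*(-log(3) + 1/2 + log(2))


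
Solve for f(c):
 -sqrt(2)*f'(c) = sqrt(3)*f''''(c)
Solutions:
 f(c) = C1 + C4*exp(-2^(1/6)*3^(5/6)*c/3) + (C2*sin(2^(1/6)*3^(1/3)*c/2) + C3*cos(2^(1/6)*3^(1/3)*c/2))*exp(2^(1/6)*3^(5/6)*c/6)


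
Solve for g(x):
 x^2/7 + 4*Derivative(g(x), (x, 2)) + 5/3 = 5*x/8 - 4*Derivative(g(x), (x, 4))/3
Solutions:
 g(x) = C1 + C2*x + C3*sin(sqrt(3)*x) + C4*cos(sqrt(3)*x) - x^4/336 + 5*x^3/192 - 11*x^2/56


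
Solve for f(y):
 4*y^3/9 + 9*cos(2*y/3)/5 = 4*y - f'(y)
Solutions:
 f(y) = C1 - y^4/9 + 2*y^2 - 27*sin(2*y/3)/10


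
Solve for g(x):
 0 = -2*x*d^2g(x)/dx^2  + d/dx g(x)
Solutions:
 g(x) = C1 + C2*x^(3/2)


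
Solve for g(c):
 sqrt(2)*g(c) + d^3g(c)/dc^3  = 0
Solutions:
 g(c) = C3*exp(-2^(1/6)*c) + (C1*sin(2^(1/6)*sqrt(3)*c/2) + C2*cos(2^(1/6)*sqrt(3)*c/2))*exp(2^(1/6)*c/2)


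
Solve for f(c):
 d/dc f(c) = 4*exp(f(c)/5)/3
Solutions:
 f(c) = 5*log(-1/(C1 + 4*c)) + 5*log(15)


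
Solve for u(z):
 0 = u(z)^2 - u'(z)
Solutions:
 u(z) = -1/(C1 + z)


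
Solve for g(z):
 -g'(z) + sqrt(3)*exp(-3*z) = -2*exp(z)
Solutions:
 g(z) = C1 + 2*exp(z) - sqrt(3)*exp(-3*z)/3


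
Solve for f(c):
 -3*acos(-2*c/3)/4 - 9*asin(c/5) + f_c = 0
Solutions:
 f(c) = C1 + 3*c*acos(-2*c/3)/4 + 9*c*asin(c/5) + 3*sqrt(9 - 4*c^2)/8 + 9*sqrt(25 - c^2)


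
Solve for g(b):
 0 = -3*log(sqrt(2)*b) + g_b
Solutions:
 g(b) = C1 + 3*b*log(b) - 3*b + 3*b*log(2)/2


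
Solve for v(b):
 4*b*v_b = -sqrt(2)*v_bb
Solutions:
 v(b) = C1 + C2*erf(2^(1/4)*b)


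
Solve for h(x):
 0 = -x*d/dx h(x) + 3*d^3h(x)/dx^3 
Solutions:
 h(x) = C1 + Integral(C2*airyai(3^(2/3)*x/3) + C3*airybi(3^(2/3)*x/3), x)


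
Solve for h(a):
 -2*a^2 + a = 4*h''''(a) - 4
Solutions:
 h(a) = C1 + C2*a + C3*a^2 + C4*a^3 - a^6/720 + a^5/480 + a^4/24


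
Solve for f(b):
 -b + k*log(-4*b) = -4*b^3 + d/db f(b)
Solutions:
 f(b) = C1 + b^4 - b^2/2 + b*k*log(-b) + b*k*(-1 + 2*log(2))


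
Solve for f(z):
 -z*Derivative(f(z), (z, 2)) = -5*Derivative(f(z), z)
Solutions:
 f(z) = C1 + C2*z^6


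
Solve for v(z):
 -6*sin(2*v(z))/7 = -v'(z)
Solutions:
 -6*z/7 + log(cos(2*v(z)) - 1)/4 - log(cos(2*v(z)) + 1)/4 = C1


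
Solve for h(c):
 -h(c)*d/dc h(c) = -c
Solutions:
 h(c) = -sqrt(C1 + c^2)
 h(c) = sqrt(C1 + c^2)


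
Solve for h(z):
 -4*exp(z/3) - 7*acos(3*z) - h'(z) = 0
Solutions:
 h(z) = C1 - 7*z*acos(3*z) + 7*sqrt(1 - 9*z^2)/3 - 12*exp(z/3)


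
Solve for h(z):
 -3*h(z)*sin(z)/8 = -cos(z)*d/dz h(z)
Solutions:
 h(z) = C1/cos(z)^(3/8)


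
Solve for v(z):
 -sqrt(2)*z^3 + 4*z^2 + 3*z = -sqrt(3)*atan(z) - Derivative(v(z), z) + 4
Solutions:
 v(z) = C1 + sqrt(2)*z^4/4 - 4*z^3/3 - 3*z^2/2 + 4*z - sqrt(3)*(z*atan(z) - log(z^2 + 1)/2)


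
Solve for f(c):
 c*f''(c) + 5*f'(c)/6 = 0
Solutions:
 f(c) = C1 + C2*c^(1/6)


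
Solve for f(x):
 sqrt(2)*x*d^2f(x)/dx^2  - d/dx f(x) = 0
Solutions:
 f(x) = C1 + C2*x^(sqrt(2)/2 + 1)


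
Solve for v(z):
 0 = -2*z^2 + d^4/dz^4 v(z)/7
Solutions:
 v(z) = C1 + C2*z + C3*z^2 + C4*z^3 + 7*z^6/180


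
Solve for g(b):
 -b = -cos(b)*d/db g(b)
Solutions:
 g(b) = C1 + Integral(b/cos(b), b)


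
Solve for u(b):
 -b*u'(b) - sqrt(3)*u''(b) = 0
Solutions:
 u(b) = C1 + C2*erf(sqrt(2)*3^(3/4)*b/6)


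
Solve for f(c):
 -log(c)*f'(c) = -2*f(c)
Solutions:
 f(c) = C1*exp(2*li(c))


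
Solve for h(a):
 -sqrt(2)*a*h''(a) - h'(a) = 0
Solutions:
 h(a) = C1 + C2*a^(1 - sqrt(2)/2)


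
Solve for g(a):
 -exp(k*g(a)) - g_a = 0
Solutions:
 g(a) = Piecewise((log(1/(C1*k + a*k))/k, Ne(k, 0)), (nan, True))
 g(a) = Piecewise((C1 - a, Eq(k, 0)), (nan, True))


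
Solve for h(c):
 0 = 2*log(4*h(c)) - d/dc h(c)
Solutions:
 -Integral(1/(log(_y) + 2*log(2)), (_y, h(c)))/2 = C1 - c


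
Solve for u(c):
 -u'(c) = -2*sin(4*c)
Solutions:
 u(c) = C1 - cos(4*c)/2


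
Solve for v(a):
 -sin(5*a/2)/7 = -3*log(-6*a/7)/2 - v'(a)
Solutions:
 v(a) = C1 - 3*a*log(-a)/2 - 2*a*log(6) + 3*a/2 + a*log(42)/2 + a*log(7) - 2*cos(5*a/2)/35


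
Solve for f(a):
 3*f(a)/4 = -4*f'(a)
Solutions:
 f(a) = C1*exp(-3*a/16)


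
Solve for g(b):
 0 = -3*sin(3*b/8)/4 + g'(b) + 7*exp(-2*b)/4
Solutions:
 g(b) = C1 - 2*cos(3*b/8) + 7*exp(-2*b)/8


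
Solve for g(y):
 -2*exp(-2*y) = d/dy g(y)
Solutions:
 g(y) = C1 + exp(-2*y)


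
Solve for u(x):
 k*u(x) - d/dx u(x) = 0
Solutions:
 u(x) = C1*exp(k*x)


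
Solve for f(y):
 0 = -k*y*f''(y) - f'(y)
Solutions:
 f(y) = C1 + y^(((re(k) - 1)*re(k) + im(k)^2)/(re(k)^2 + im(k)^2))*(C2*sin(log(y)*Abs(im(k))/(re(k)^2 + im(k)^2)) + C3*cos(log(y)*im(k)/(re(k)^2 + im(k)^2)))


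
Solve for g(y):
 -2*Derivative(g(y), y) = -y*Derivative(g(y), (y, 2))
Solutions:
 g(y) = C1 + C2*y^3


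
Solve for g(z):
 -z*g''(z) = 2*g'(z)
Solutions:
 g(z) = C1 + C2/z


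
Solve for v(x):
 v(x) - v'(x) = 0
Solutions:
 v(x) = C1*exp(x)


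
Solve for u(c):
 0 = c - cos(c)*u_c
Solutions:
 u(c) = C1 + Integral(c/cos(c), c)


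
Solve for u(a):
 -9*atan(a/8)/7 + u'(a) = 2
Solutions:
 u(a) = C1 + 9*a*atan(a/8)/7 + 2*a - 36*log(a^2 + 64)/7


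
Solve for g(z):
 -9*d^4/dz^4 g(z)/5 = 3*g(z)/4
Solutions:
 g(z) = (C1*sin(3^(3/4)*5^(1/4)*z/6) + C2*cos(3^(3/4)*5^(1/4)*z/6))*exp(-3^(3/4)*5^(1/4)*z/6) + (C3*sin(3^(3/4)*5^(1/4)*z/6) + C4*cos(3^(3/4)*5^(1/4)*z/6))*exp(3^(3/4)*5^(1/4)*z/6)


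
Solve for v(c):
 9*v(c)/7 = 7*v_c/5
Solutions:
 v(c) = C1*exp(45*c/49)


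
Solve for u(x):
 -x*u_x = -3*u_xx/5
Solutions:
 u(x) = C1 + C2*erfi(sqrt(30)*x/6)


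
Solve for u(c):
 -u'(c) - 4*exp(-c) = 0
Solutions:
 u(c) = C1 + 4*exp(-c)


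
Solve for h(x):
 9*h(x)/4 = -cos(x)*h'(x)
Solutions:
 h(x) = C1*(sin(x) - 1)^(9/8)/(sin(x) + 1)^(9/8)


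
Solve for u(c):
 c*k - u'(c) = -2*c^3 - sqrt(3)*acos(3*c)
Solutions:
 u(c) = C1 + c^4/2 + c^2*k/2 + sqrt(3)*(c*acos(3*c) - sqrt(1 - 9*c^2)/3)


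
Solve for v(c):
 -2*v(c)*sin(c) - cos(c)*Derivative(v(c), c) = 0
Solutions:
 v(c) = C1*cos(c)^2


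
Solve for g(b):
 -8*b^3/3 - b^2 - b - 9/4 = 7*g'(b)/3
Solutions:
 g(b) = C1 - 2*b^4/7 - b^3/7 - 3*b^2/14 - 27*b/28


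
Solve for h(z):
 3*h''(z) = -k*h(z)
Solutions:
 h(z) = C1*exp(-sqrt(3)*z*sqrt(-k)/3) + C2*exp(sqrt(3)*z*sqrt(-k)/3)


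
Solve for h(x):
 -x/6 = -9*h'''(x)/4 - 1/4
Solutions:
 h(x) = C1 + C2*x + C3*x^2 + x^4/324 - x^3/54


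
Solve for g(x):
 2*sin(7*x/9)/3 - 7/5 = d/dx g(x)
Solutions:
 g(x) = C1 - 7*x/5 - 6*cos(7*x/9)/7


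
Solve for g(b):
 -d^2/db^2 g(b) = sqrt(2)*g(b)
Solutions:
 g(b) = C1*sin(2^(1/4)*b) + C2*cos(2^(1/4)*b)


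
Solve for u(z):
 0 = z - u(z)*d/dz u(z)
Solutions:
 u(z) = -sqrt(C1 + z^2)
 u(z) = sqrt(C1 + z^2)


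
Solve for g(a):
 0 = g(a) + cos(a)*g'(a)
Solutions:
 g(a) = C1*sqrt(sin(a) - 1)/sqrt(sin(a) + 1)


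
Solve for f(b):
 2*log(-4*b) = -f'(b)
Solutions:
 f(b) = C1 - 2*b*log(-b) + 2*b*(1 - 2*log(2))


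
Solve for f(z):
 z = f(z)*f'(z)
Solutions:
 f(z) = -sqrt(C1 + z^2)
 f(z) = sqrt(C1 + z^2)


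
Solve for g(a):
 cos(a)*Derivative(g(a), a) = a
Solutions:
 g(a) = C1 + Integral(a/cos(a), a)


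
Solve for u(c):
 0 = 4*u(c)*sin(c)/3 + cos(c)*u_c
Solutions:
 u(c) = C1*cos(c)^(4/3)


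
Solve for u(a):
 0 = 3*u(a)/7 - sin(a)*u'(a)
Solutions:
 u(a) = C1*(cos(a) - 1)^(3/14)/(cos(a) + 1)^(3/14)


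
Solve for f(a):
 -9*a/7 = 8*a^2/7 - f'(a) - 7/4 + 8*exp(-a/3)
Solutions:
 f(a) = C1 + 8*a^3/21 + 9*a^2/14 - 7*a/4 - 24*exp(-a/3)


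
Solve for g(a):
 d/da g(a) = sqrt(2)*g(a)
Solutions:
 g(a) = C1*exp(sqrt(2)*a)


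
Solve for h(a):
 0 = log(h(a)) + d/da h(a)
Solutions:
 li(h(a)) = C1 - a


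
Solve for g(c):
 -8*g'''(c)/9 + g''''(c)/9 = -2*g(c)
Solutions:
 g(c) = C1*exp(c*(-sqrt(2)*sqrt(6^(2/3)/(sqrt(138) + 12)^(1/3) + 6^(1/3)*(sqrt(138) + 12)^(1/3) + 8)/2 + 2))*sin(sqrt(2)*c*sqrt(-16 + 6^(2/3)/(sqrt(138) + 12)^(1/3) + 6^(1/3)*(sqrt(138) + 12)^(1/3) + 32*sqrt(2)/sqrt(6^(2/3)/(sqrt(138) + 12)^(1/3) + 6^(1/3)*(sqrt(138) + 12)^(1/3) + 8))/2) + C2*exp(c*(-sqrt(2)*sqrt(6^(2/3)/(sqrt(138) + 12)^(1/3) + 6^(1/3)*(sqrt(138) + 12)^(1/3) + 8)/2 + 2))*cos(sqrt(2)*c*sqrt(-16 + 6^(2/3)/(sqrt(138) + 12)^(1/3) + 6^(1/3)*(sqrt(138) + 12)^(1/3) + 32*sqrt(2)/sqrt(6^(2/3)/(sqrt(138) + 12)^(1/3) + 6^(1/3)*(sqrt(138) + 12)^(1/3) + 8))/2) + C3*exp(c*(2 + sqrt(2)*sqrt(6^(2/3)/(sqrt(138) + 12)^(1/3) + 6^(1/3)*(sqrt(138) + 12)^(1/3) + 8)/2 + sqrt(2)*sqrt(-6^(1/3)*(sqrt(138) + 12)^(1/3) - 6^(2/3)/(sqrt(138) + 12)^(1/3) + 32*sqrt(2)/sqrt(6^(2/3)/(sqrt(138) + 12)^(1/3) + 6^(1/3)*(sqrt(138) + 12)^(1/3) + 8) + 16)/2)) + C4*exp(c*(-sqrt(2)*sqrt(-6^(1/3)*(sqrt(138) + 12)^(1/3) - 6^(2/3)/(sqrt(138) + 12)^(1/3) + 32*sqrt(2)/sqrt(6^(2/3)/(sqrt(138) + 12)^(1/3) + 6^(1/3)*(sqrt(138) + 12)^(1/3) + 8) + 16)/2 + 2 + sqrt(2)*sqrt(6^(2/3)/(sqrt(138) + 12)^(1/3) + 6^(1/3)*(sqrt(138) + 12)^(1/3) + 8)/2))


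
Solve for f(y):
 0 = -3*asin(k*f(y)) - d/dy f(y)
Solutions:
 Integral(1/asin(_y*k), (_y, f(y))) = C1 - 3*y


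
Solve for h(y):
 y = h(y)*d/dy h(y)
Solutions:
 h(y) = -sqrt(C1 + y^2)
 h(y) = sqrt(C1 + y^2)


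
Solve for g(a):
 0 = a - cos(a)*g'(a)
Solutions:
 g(a) = C1 + Integral(a/cos(a), a)


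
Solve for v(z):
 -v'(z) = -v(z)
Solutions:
 v(z) = C1*exp(z)


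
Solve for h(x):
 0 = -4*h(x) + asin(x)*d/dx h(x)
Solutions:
 h(x) = C1*exp(4*Integral(1/asin(x), x))


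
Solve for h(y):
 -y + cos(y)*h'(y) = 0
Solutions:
 h(y) = C1 + Integral(y/cos(y), y)


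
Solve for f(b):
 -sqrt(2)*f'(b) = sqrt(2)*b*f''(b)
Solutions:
 f(b) = C1 + C2*log(b)


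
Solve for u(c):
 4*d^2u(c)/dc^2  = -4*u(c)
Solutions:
 u(c) = C1*sin(c) + C2*cos(c)


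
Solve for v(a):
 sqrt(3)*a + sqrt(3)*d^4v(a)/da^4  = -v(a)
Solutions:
 v(a) = -sqrt(3)*a + (C1*sin(sqrt(2)*3^(7/8)*a/6) + C2*cos(sqrt(2)*3^(7/8)*a/6))*exp(-sqrt(2)*3^(7/8)*a/6) + (C3*sin(sqrt(2)*3^(7/8)*a/6) + C4*cos(sqrt(2)*3^(7/8)*a/6))*exp(sqrt(2)*3^(7/8)*a/6)


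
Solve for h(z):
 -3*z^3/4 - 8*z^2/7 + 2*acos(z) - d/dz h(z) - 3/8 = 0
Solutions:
 h(z) = C1 - 3*z^4/16 - 8*z^3/21 + 2*z*acos(z) - 3*z/8 - 2*sqrt(1 - z^2)


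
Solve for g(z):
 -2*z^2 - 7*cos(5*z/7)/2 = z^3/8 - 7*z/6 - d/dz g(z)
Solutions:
 g(z) = C1 + z^4/32 + 2*z^3/3 - 7*z^2/12 + 49*sin(5*z/7)/10


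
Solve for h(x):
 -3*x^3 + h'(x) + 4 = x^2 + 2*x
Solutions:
 h(x) = C1 + 3*x^4/4 + x^3/3 + x^2 - 4*x


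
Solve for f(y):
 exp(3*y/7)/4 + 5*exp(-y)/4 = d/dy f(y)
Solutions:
 f(y) = C1 + 7*exp(3*y/7)/12 - 5*exp(-y)/4


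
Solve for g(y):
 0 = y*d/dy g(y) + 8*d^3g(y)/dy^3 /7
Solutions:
 g(y) = C1 + Integral(C2*airyai(-7^(1/3)*y/2) + C3*airybi(-7^(1/3)*y/2), y)


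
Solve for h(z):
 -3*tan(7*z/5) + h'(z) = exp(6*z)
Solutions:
 h(z) = C1 + exp(6*z)/6 - 15*log(cos(7*z/5))/7


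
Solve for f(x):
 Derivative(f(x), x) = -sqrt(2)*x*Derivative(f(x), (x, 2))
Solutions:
 f(x) = C1 + C2*x^(1 - sqrt(2)/2)


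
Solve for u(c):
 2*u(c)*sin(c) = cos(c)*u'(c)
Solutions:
 u(c) = C1/cos(c)^2


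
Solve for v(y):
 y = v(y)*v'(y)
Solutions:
 v(y) = -sqrt(C1 + y^2)
 v(y) = sqrt(C1 + y^2)


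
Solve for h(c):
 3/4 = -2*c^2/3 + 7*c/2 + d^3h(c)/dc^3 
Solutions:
 h(c) = C1 + C2*c + C3*c^2 + c^5/90 - 7*c^4/48 + c^3/8


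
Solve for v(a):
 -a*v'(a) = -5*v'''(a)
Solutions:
 v(a) = C1 + Integral(C2*airyai(5^(2/3)*a/5) + C3*airybi(5^(2/3)*a/5), a)


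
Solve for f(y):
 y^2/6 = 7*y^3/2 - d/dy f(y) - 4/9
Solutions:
 f(y) = C1 + 7*y^4/8 - y^3/18 - 4*y/9


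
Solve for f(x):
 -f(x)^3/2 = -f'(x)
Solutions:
 f(x) = -sqrt(-1/(C1 + x))
 f(x) = sqrt(-1/(C1 + x))


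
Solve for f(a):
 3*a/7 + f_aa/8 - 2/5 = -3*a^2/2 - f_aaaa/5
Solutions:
 f(a) = C1 + C2*a + C3*sin(sqrt(10)*a/4) + C4*cos(sqrt(10)*a/4) - a^4 - 4*a^3/7 + 104*a^2/5


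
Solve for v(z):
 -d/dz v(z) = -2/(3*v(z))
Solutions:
 v(z) = -sqrt(C1 + 12*z)/3
 v(z) = sqrt(C1 + 12*z)/3


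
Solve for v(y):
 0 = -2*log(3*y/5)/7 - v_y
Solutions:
 v(y) = C1 - 2*y*log(y)/7 - 2*y*log(3)/7 + 2*y/7 + 2*y*log(5)/7


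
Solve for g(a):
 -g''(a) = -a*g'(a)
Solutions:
 g(a) = C1 + C2*erfi(sqrt(2)*a/2)


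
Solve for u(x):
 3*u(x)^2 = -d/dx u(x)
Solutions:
 u(x) = 1/(C1 + 3*x)


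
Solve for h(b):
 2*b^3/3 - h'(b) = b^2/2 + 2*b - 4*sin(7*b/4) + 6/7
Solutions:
 h(b) = C1 + b^4/6 - b^3/6 - b^2 - 6*b/7 - 16*cos(7*b/4)/7


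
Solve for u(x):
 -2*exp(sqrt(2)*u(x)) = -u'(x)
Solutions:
 u(x) = sqrt(2)*(2*log(-1/(C1 + 2*x)) - log(2))/4


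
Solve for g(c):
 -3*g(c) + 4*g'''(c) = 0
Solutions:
 g(c) = C3*exp(6^(1/3)*c/2) + (C1*sin(2^(1/3)*3^(5/6)*c/4) + C2*cos(2^(1/3)*3^(5/6)*c/4))*exp(-6^(1/3)*c/4)


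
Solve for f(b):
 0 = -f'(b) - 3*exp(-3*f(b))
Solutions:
 f(b) = log(C1 - 9*b)/3
 f(b) = log((-3^(1/3) - 3^(5/6)*I)*(C1 - 3*b)^(1/3)/2)
 f(b) = log((-3^(1/3) + 3^(5/6)*I)*(C1 - 3*b)^(1/3)/2)


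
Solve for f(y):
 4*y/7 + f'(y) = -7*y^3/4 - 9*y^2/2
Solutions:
 f(y) = C1 - 7*y^4/16 - 3*y^3/2 - 2*y^2/7


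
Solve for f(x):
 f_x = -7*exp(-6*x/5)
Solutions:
 f(x) = C1 + 35*exp(-6*x/5)/6


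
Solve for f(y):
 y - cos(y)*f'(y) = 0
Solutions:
 f(y) = C1 + Integral(y/cos(y), y)


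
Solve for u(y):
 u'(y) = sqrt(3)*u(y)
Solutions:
 u(y) = C1*exp(sqrt(3)*y)


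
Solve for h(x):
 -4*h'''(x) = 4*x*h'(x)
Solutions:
 h(x) = C1 + Integral(C2*airyai(-x) + C3*airybi(-x), x)


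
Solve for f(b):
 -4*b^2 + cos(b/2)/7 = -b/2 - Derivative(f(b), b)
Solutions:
 f(b) = C1 + 4*b^3/3 - b^2/4 - 2*sin(b/2)/7


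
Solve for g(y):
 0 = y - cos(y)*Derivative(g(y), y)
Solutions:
 g(y) = C1 + Integral(y/cos(y), y)


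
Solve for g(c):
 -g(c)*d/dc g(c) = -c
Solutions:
 g(c) = -sqrt(C1 + c^2)
 g(c) = sqrt(C1 + c^2)


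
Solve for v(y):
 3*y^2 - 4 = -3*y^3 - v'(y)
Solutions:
 v(y) = C1 - 3*y^4/4 - y^3 + 4*y


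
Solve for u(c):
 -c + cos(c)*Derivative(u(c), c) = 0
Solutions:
 u(c) = C1 + Integral(c/cos(c), c)


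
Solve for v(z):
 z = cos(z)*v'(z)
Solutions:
 v(z) = C1 + Integral(z/cos(z), z)


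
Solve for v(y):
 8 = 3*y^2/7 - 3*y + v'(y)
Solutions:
 v(y) = C1 - y^3/7 + 3*y^2/2 + 8*y


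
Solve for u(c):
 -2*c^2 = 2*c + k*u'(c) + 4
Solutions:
 u(c) = C1 - 2*c^3/(3*k) - c^2/k - 4*c/k


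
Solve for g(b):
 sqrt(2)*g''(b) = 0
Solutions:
 g(b) = C1 + C2*b


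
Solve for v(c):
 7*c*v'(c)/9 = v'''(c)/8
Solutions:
 v(c) = C1 + Integral(C2*airyai(2*21^(1/3)*c/3) + C3*airybi(2*21^(1/3)*c/3), c)


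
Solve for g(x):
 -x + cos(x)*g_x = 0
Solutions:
 g(x) = C1 + Integral(x/cos(x), x)


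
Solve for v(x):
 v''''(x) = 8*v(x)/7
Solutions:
 v(x) = C1*exp(-14^(3/4)*x/7) + C2*exp(14^(3/4)*x/7) + C3*sin(14^(3/4)*x/7) + C4*cos(14^(3/4)*x/7)


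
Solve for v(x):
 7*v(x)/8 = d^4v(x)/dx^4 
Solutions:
 v(x) = C1*exp(-14^(1/4)*x/2) + C2*exp(14^(1/4)*x/2) + C3*sin(14^(1/4)*x/2) + C4*cos(14^(1/4)*x/2)


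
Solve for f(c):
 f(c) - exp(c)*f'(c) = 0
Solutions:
 f(c) = C1*exp(-exp(-c))


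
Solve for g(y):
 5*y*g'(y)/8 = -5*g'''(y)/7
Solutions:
 g(y) = C1 + Integral(C2*airyai(-7^(1/3)*y/2) + C3*airybi(-7^(1/3)*y/2), y)


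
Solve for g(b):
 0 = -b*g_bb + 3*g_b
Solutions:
 g(b) = C1 + C2*b^4


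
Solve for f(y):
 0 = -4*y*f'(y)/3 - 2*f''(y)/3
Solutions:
 f(y) = C1 + C2*erf(y)


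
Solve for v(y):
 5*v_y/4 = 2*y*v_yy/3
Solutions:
 v(y) = C1 + C2*y^(23/8)


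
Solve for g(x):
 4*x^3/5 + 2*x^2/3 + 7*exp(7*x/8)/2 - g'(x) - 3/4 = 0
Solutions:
 g(x) = C1 + x^4/5 + 2*x^3/9 - 3*x/4 + 4*exp(7*x/8)


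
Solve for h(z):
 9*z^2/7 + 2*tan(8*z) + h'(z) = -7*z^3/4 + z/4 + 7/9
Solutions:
 h(z) = C1 - 7*z^4/16 - 3*z^3/7 + z^2/8 + 7*z/9 + log(cos(8*z))/4


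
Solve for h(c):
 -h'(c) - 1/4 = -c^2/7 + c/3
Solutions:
 h(c) = C1 + c^3/21 - c^2/6 - c/4


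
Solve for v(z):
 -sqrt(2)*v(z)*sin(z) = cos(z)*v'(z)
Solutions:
 v(z) = C1*cos(z)^(sqrt(2))


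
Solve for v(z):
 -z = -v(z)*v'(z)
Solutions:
 v(z) = -sqrt(C1 + z^2)
 v(z) = sqrt(C1 + z^2)


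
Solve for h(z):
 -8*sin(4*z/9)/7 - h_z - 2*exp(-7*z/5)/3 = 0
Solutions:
 h(z) = C1 + 18*cos(4*z/9)/7 + 10*exp(-7*z/5)/21


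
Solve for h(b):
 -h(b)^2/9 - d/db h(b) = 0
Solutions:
 h(b) = 9/(C1 + b)


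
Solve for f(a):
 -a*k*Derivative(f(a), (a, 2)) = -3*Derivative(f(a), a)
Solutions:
 f(a) = C1 + a^(((re(k) + 3)*re(k) + im(k)^2)/(re(k)^2 + im(k)^2))*(C2*sin(3*log(a)*Abs(im(k))/(re(k)^2 + im(k)^2)) + C3*cos(3*log(a)*im(k)/(re(k)^2 + im(k)^2)))


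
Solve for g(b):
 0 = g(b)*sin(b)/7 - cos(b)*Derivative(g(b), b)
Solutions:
 g(b) = C1/cos(b)^(1/7)


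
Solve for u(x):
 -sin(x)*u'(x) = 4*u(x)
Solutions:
 u(x) = C1*(cos(x)^2 + 2*cos(x) + 1)/(cos(x)^2 - 2*cos(x) + 1)


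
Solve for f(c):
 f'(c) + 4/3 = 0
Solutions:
 f(c) = C1 - 4*c/3


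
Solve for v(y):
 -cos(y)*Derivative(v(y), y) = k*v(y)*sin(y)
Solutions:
 v(y) = C1*exp(k*log(cos(y)))


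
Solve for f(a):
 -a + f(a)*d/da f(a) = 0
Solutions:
 f(a) = -sqrt(C1 + a^2)
 f(a) = sqrt(C1 + a^2)


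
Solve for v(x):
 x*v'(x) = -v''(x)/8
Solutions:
 v(x) = C1 + C2*erf(2*x)


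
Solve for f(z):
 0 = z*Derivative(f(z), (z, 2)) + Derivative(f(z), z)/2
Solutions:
 f(z) = C1 + C2*sqrt(z)


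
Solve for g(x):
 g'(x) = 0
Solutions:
 g(x) = C1


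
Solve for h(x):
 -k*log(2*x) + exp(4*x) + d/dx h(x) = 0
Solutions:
 h(x) = C1 + k*x*log(x) + k*x*(-1 + log(2)) - exp(4*x)/4


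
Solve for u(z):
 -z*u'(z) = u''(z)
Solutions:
 u(z) = C1 + C2*erf(sqrt(2)*z/2)


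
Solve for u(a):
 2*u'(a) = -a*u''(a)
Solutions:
 u(a) = C1 + C2/a


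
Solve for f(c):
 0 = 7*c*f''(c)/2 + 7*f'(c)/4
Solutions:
 f(c) = C1 + C2*sqrt(c)


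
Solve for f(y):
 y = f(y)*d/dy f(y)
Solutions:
 f(y) = -sqrt(C1 + y^2)
 f(y) = sqrt(C1 + y^2)


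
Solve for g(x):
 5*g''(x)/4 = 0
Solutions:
 g(x) = C1 + C2*x


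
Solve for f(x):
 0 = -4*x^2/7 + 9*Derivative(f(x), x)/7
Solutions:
 f(x) = C1 + 4*x^3/27


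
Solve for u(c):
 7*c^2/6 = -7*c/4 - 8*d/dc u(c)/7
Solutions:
 u(c) = C1 - 49*c^3/144 - 49*c^2/64


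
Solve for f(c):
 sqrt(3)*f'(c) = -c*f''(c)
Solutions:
 f(c) = C1 + C2*c^(1 - sqrt(3))


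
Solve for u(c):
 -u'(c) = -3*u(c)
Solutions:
 u(c) = C1*exp(3*c)


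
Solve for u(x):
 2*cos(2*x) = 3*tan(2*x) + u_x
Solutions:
 u(x) = C1 + 3*log(cos(2*x))/2 + sin(2*x)


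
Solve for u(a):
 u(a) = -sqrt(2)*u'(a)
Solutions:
 u(a) = C1*exp(-sqrt(2)*a/2)


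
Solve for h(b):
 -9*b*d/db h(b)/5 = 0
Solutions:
 h(b) = C1


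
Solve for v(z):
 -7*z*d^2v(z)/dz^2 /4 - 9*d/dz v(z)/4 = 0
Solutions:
 v(z) = C1 + C2/z^(2/7)


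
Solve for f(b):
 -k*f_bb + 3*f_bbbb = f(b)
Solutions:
 f(b) = C1*exp(-sqrt(6)*b*sqrt(k - sqrt(k^2 + 12))/6) + C2*exp(sqrt(6)*b*sqrt(k - sqrt(k^2 + 12))/6) + C3*exp(-sqrt(6)*b*sqrt(k + sqrt(k^2 + 12))/6) + C4*exp(sqrt(6)*b*sqrt(k + sqrt(k^2 + 12))/6)


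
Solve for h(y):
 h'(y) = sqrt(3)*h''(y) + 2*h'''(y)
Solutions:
 h(y) = C1 + C2*exp(y*(-sqrt(3) + sqrt(11))/4) + C3*exp(-y*(sqrt(3) + sqrt(11))/4)


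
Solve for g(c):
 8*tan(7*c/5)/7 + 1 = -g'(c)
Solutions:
 g(c) = C1 - c + 40*log(cos(7*c/5))/49


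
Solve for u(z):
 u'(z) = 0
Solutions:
 u(z) = C1


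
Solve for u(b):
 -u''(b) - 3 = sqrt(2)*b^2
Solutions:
 u(b) = C1 + C2*b - sqrt(2)*b^4/12 - 3*b^2/2


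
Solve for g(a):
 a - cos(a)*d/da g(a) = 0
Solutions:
 g(a) = C1 + Integral(a/cos(a), a)


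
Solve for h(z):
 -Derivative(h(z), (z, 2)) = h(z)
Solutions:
 h(z) = C1*sin(z) + C2*cos(z)


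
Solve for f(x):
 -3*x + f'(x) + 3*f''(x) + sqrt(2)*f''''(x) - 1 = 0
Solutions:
 f(x) = C1 + C2*exp(x*(-2*2^(1/6)/(sqrt(2) + 2*sqrt(1/2 + sqrt(2)))^(1/3) + 2^(1/3)*(sqrt(2) + 2*sqrt(1/2 + sqrt(2)))^(1/3))/4)*sin(sqrt(3)*x*(18*2^(1/6)/(27*sqrt(2) + 2*sqrt(729/2 + 729*sqrt(2)))^(1/3) + 2^(1/3)*(27*sqrt(2) + 2*sqrt(729/2 + 729*sqrt(2)))^(1/3))/12) + C3*exp(x*(-2*2^(1/6)/(sqrt(2) + 2*sqrt(1/2 + sqrt(2)))^(1/3) + 2^(1/3)*(sqrt(2) + 2*sqrt(1/2 + sqrt(2)))^(1/3))/4)*cos(sqrt(3)*x*(18*2^(1/6)/(27*sqrt(2) + 2*sqrt(729/2 + 729*sqrt(2)))^(1/3) + 2^(1/3)*(27*sqrt(2) + 2*sqrt(729/2 + 729*sqrt(2)))^(1/3))/12) + C4*exp(x*(-2^(1/3)*(sqrt(2) + 2*sqrt(1/2 + sqrt(2)))^(1/3)/2 + 2^(1/6)/(sqrt(2) + 2*sqrt(1/2 + sqrt(2)))^(1/3))) + 3*x^2/2 - 8*x


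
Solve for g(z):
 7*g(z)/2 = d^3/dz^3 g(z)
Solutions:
 g(z) = C3*exp(2^(2/3)*7^(1/3)*z/2) + (C1*sin(2^(2/3)*sqrt(3)*7^(1/3)*z/4) + C2*cos(2^(2/3)*sqrt(3)*7^(1/3)*z/4))*exp(-2^(2/3)*7^(1/3)*z/4)


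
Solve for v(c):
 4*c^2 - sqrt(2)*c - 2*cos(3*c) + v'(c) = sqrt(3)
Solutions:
 v(c) = C1 - 4*c^3/3 + sqrt(2)*c^2/2 + sqrt(3)*c + 2*sin(3*c)/3


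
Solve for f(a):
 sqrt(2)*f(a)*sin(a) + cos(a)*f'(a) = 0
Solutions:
 f(a) = C1*cos(a)^(sqrt(2))


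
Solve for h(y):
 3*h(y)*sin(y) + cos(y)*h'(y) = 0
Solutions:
 h(y) = C1*cos(y)^3


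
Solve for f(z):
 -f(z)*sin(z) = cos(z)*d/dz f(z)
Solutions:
 f(z) = C1*cos(z)


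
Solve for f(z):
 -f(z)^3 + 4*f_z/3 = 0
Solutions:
 f(z) = -sqrt(2)*sqrt(-1/(C1 + 3*z))
 f(z) = sqrt(2)*sqrt(-1/(C1 + 3*z))


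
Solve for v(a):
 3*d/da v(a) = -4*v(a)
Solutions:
 v(a) = C1*exp(-4*a/3)


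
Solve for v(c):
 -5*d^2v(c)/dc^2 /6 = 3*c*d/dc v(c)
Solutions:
 v(c) = C1 + C2*erf(3*sqrt(5)*c/5)


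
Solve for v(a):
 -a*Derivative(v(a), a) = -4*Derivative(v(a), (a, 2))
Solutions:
 v(a) = C1 + C2*erfi(sqrt(2)*a/4)


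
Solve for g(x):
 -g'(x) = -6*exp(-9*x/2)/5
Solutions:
 g(x) = C1 - 4*exp(-9*x/2)/15


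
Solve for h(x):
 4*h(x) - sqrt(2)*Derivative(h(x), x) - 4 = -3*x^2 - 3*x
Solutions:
 h(x) = C1*exp(2*sqrt(2)*x) - 3*x^2/4 - 3*x/4 - 3*sqrt(2)*x/8 - 3*sqrt(2)/16 + 13/16


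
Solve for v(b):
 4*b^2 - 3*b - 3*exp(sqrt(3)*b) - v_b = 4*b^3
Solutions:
 v(b) = C1 - b^4 + 4*b^3/3 - 3*b^2/2 - sqrt(3)*exp(sqrt(3)*b)


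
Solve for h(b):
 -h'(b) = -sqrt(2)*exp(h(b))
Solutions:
 h(b) = log(-1/(C1 + sqrt(2)*b))


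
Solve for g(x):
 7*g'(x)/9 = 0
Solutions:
 g(x) = C1


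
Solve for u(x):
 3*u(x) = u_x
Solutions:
 u(x) = C1*exp(3*x)


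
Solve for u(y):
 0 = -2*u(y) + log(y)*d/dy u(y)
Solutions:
 u(y) = C1*exp(2*li(y))


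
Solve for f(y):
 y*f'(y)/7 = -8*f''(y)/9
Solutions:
 f(y) = C1 + C2*erf(3*sqrt(7)*y/28)


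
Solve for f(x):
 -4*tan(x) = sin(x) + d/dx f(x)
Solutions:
 f(x) = C1 + 4*log(cos(x)) + cos(x)


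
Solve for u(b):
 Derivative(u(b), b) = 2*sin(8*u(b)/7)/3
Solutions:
 -2*b/3 + 7*log(cos(8*u(b)/7) - 1)/16 - 7*log(cos(8*u(b)/7) + 1)/16 = C1


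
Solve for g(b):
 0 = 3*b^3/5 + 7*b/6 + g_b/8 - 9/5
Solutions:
 g(b) = C1 - 6*b^4/5 - 14*b^2/3 + 72*b/5


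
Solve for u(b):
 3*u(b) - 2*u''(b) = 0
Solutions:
 u(b) = C1*exp(-sqrt(6)*b/2) + C2*exp(sqrt(6)*b/2)


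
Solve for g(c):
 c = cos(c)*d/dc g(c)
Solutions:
 g(c) = C1 + Integral(c/cos(c), c)


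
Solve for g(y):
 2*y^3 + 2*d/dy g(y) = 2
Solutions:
 g(y) = C1 - y^4/4 + y


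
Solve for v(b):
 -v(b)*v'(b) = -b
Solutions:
 v(b) = -sqrt(C1 + b^2)
 v(b) = sqrt(C1 + b^2)


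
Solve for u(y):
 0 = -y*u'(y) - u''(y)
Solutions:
 u(y) = C1 + C2*erf(sqrt(2)*y/2)


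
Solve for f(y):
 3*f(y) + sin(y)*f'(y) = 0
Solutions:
 f(y) = C1*(cos(y) + 1)^(3/2)/(cos(y) - 1)^(3/2)


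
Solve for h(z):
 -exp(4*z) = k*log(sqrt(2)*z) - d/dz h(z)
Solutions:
 h(z) = C1 + k*z*log(z) + k*z*(-1 + log(2)/2) + exp(4*z)/4


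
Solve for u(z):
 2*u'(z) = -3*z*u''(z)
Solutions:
 u(z) = C1 + C2*z^(1/3)


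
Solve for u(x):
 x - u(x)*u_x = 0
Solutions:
 u(x) = -sqrt(C1 + x^2)
 u(x) = sqrt(C1 + x^2)


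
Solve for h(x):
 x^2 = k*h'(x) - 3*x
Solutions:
 h(x) = C1 + x^3/(3*k) + 3*x^2/(2*k)


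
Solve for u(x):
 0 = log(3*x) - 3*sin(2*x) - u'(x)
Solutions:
 u(x) = C1 + x*log(x) - x + x*log(3) + 3*cos(2*x)/2


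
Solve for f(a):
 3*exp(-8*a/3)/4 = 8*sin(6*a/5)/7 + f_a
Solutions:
 f(a) = C1 + 20*cos(6*a/5)/21 - 9*exp(-8*a/3)/32


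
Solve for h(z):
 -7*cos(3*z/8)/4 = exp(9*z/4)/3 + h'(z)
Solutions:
 h(z) = C1 - 4*exp(9*z/4)/27 - 14*sin(3*z/8)/3


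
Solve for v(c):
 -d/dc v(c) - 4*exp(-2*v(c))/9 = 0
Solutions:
 v(c) = log(-sqrt(C1 - 8*c)) - log(3)
 v(c) = log(C1 - 8*c)/2 - log(3)


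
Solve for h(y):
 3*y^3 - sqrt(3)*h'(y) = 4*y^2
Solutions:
 h(y) = C1 + sqrt(3)*y^4/4 - 4*sqrt(3)*y^3/9
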